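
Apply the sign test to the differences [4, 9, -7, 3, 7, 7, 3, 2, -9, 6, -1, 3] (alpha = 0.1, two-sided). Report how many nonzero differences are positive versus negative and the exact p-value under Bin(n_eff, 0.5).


Step 1: Discard zero differences. Original n = 12; n_eff = number of nonzero differences = 12.
Nonzero differences (with sign): +4, +9, -7, +3, +7, +7, +3, +2, -9, +6, -1, +3
Step 2: Count signs: positive = 9, negative = 3.
Step 3: Under H0: P(positive) = 0.5, so the number of positives S ~ Bin(12, 0.5).
Step 4: Two-sided exact p-value = sum of Bin(12,0.5) probabilities at or below the observed probability = 0.145996.
Step 5: alpha = 0.1. fail to reject H0.

n_eff = 12, pos = 9, neg = 3, p = 0.145996, fail to reject H0.


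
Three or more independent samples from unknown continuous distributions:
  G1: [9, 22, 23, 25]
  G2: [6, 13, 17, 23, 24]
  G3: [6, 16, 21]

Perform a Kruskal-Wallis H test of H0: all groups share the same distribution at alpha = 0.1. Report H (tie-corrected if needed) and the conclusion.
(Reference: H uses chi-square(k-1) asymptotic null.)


Step 1: Combine all N = 12 observations and assign midranks.
sorted (value, group, rank): (6,G2,1.5), (6,G3,1.5), (9,G1,3), (13,G2,4), (16,G3,5), (17,G2,6), (21,G3,7), (22,G1,8), (23,G1,9.5), (23,G2,9.5), (24,G2,11), (25,G1,12)
Step 2: Sum ranks within each group.
R_1 = 32.5 (n_1 = 4)
R_2 = 32 (n_2 = 5)
R_3 = 13.5 (n_3 = 3)
Step 3: H = 12/(N(N+1)) * sum(R_i^2/n_i) - 3(N+1)
     = 12/(12*13) * (32.5^2/4 + 32^2/5 + 13.5^2/3) - 3*13
     = 0.076923 * 529.612 - 39
     = 1.739423.
Step 4: Ties present; correction factor C = 1 - 12/(12^3 - 12) = 0.993007. Corrected H = 1.739423 / 0.993007 = 1.751673.
Step 5: Under H0, H ~ chi^2(2); p-value = 0.416514.
Step 6: alpha = 0.1. fail to reject H0.

H = 1.7517, df = 2, p = 0.416514, fail to reject H0.


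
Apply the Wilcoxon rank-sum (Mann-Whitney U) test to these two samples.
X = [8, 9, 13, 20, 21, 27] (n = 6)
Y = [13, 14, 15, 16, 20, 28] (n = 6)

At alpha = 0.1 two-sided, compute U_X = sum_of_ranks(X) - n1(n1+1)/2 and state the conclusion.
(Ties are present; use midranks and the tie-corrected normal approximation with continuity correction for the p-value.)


Step 1: Combine and sort all 12 observations; assign midranks.
sorted (value, group): (8,X), (9,X), (13,X), (13,Y), (14,Y), (15,Y), (16,Y), (20,X), (20,Y), (21,X), (27,X), (28,Y)
ranks: 8->1, 9->2, 13->3.5, 13->3.5, 14->5, 15->6, 16->7, 20->8.5, 20->8.5, 21->10, 27->11, 28->12
Step 2: Rank sum for X: R1 = 1 + 2 + 3.5 + 8.5 + 10 + 11 = 36.
Step 3: U_X = R1 - n1(n1+1)/2 = 36 - 6*7/2 = 36 - 21 = 15.
       U_Y = n1*n2 - U_X = 36 - 15 = 21.
Step 4: Ties are present, so use the tie-corrected normal approximation (with continuity correction) for the p-value.
Step 5: p-value = 0.687885; compare to alpha = 0.1. fail to reject H0.

U_X = 15, p = 0.687885, fail to reject H0 at alpha = 0.1.


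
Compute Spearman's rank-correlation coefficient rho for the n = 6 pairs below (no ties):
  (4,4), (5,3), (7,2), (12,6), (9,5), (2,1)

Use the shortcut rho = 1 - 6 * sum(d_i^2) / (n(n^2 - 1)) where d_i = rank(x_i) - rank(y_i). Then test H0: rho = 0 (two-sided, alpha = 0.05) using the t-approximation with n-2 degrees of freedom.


Step 1: Rank x and y separately (midranks; no ties here).
rank(x): 4->2, 5->3, 7->4, 12->6, 9->5, 2->1
rank(y): 4->4, 3->3, 2->2, 6->6, 5->5, 1->1
Step 2: d_i = R_x(i) - R_y(i); compute d_i^2.
  (2-4)^2=4, (3-3)^2=0, (4-2)^2=4, (6-6)^2=0, (5-5)^2=0, (1-1)^2=0
sum(d^2) = 8.
Step 3: rho = 1 - 6*8 / (6*(6^2 - 1)) = 1 - 48/210 = 0.771429.
Step 4: Under H0, t = rho * sqrt((n-2)/(1-rho^2)) = 2.4247 ~ t(4).
Step 5: Two-sided p-value from the t-distribution with 4 df = 0.072397.
Step 6: alpha = 0.05. fail to reject H0.

rho = 0.7714, p = 0.072397, fail to reject H0 at alpha = 0.05.


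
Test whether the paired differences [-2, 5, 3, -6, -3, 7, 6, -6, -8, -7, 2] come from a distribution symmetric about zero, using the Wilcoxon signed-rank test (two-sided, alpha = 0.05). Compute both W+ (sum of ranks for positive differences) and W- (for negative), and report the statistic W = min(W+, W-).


Step 1: Drop any zero differences (none here) and take |d_i|.
|d| = [2, 5, 3, 6, 3, 7, 6, 6, 8, 7, 2]
Step 2: Midrank |d_i| (ties get averaged ranks).
ranks: |2|->1.5, |5|->5, |3|->3.5, |6|->7, |3|->3.5, |7|->9.5, |6|->7, |6|->7, |8|->11, |7|->9.5, |2|->1.5
Step 3: Attach original signs; sum ranks with positive sign and with negative sign.
W+ = 5 + 3.5 + 9.5 + 7 + 1.5 = 26.5
W- = 1.5 + 7 + 3.5 + 7 + 11 + 9.5 = 39.5
(Check: W+ + W- = 66 should equal n(n+1)/2 = 66.)
Step 4: Test statistic W = min(W+, W-) = 26.5.
Step 5: Ties in |d|, so use the tie-corrected normal approximation.
        E[W] = n(n+1)/4 = 11*12/4 = 33.
        Tie groups: |d|=2 (t=2), |d|=3 (t=2), |d|=6 (t=3), |d|=7 (t=2); sum(t^3 - t) = 42.
        Var[W] = n(n+1)(2n+1)/24 - sum(t^3-t)/48 = 3036/24 - 42/48 = 125.625.
        z = (W - E[W]) / sqrt(Var[W]) = (26.5 - 33) / 11.2083 = -0.5799.
        Two-sided p = 2*Phi(z) = 0.561962.
Step 6: alpha = 0.05. fail to reject H0.

W+ = 26.5, W- = 39.5, W = min = 26.5, p = 0.561962, fail to reject H0.


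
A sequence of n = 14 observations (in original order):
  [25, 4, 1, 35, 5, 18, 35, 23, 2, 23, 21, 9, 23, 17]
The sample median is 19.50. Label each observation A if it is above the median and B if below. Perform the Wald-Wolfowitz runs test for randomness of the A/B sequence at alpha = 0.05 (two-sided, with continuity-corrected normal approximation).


Step 1: Compute median = 19.50; label A = above, B = below.
Labels in order: ABBABBAABAABAB  (n_A = 7, n_B = 7)
Step 2: Count runs R = 10.
Step 3: Under H0 (random ordering), E[R] = 2*n_A*n_B/(n_A+n_B) + 1 = 2*7*7/14 + 1 = 8.0000.
        Var[R] = 2*n_A*n_B*(2*n_A*n_B - n_A - n_B) / ((n_A+n_B)^2 * (n_A+n_B-1)) = 8232/2548 = 3.2308.
        SD[R] = 1.7974.
Step 4: Continuity-corrected z = (R - 0.5 - E[R]) / SD[R] = (10 - 0.5 - 8.0000) / 1.7974 = 0.8345.
Step 5: Two-sided p-value via normal approximation = 2*(1 - Phi(|z|)) = 0.403986.
Step 6: alpha = 0.05. fail to reject H0.

R = 10, z = 0.8345, p = 0.403986, fail to reject H0.


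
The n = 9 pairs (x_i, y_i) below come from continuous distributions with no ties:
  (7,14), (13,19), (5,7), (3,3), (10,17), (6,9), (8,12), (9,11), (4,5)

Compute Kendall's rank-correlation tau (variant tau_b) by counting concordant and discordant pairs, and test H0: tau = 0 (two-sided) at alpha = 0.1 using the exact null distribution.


Step 1: Enumerate the 36 unordered pairs (i,j) with i<j and classify each by sign(x_j-x_i) * sign(y_j-y_i).
  (1,2):dx=+6,dy=+5->C; (1,3):dx=-2,dy=-7->C; (1,4):dx=-4,dy=-11->C; (1,5):dx=+3,dy=+3->C
  (1,6):dx=-1,dy=-5->C; (1,7):dx=+1,dy=-2->D; (1,8):dx=+2,dy=-3->D; (1,9):dx=-3,dy=-9->C
  (2,3):dx=-8,dy=-12->C; (2,4):dx=-10,dy=-16->C; (2,5):dx=-3,dy=-2->C; (2,6):dx=-7,dy=-10->C
  (2,7):dx=-5,dy=-7->C; (2,8):dx=-4,dy=-8->C; (2,9):dx=-9,dy=-14->C; (3,4):dx=-2,dy=-4->C
  (3,5):dx=+5,dy=+10->C; (3,6):dx=+1,dy=+2->C; (3,7):dx=+3,dy=+5->C; (3,8):dx=+4,dy=+4->C
  (3,9):dx=-1,dy=-2->C; (4,5):dx=+7,dy=+14->C; (4,6):dx=+3,dy=+6->C; (4,7):dx=+5,dy=+9->C
  (4,8):dx=+6,dy=+8->C; (4,9):dx=+1,dy=+2->C; (5,6):dx=-4,dy=-8->C; (5,7):dx=-2,dy=-5->C
  (5,8):dx=-1,dy=-6->C; (5,9):dx=-6,dy=-12->C; (6,7):dx=+2,dy=+3->C; (6,8):dx=+3,dy=+2->C
  (6,9):dx=-2,dy=-4->C; (7,8):dx=+1,dy=-1->D; (7,9):dx=-4,dy=-7->C; (8,9):dx=-5,dy=-6->C
Step 2: C = 33, D = 3, total pairs = 36.
Step 3: tau = (C - D)/(n(n-1)/2) = (33 - 3)/36 = 0.833333.
Step 4: Exact two-sided p-value (enumerate n! = 362880 permutations of y under H0): p = 0.000854.
Step 5: alpha = 0.1. reject H0.

tau_b = 0.8333 (C=33, D=3), p = 0.000854, reject H0.


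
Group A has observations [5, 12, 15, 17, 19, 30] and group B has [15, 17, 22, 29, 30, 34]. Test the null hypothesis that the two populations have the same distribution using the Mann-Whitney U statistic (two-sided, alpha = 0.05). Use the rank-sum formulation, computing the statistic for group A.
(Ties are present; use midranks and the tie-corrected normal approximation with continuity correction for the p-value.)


Step 1: Combine and sort all 12 observations; assign midranks.
sorted (value, group): (5,X), (12,X), (15,X), (15,Y), (17,X), (17,Y), (19,X), (22,Y), (29,Y), (30,X), (30,Y), (34,Y)
ranks: 5->1, 12->2, 15->3.5, 15->3.5, 17->5.5, 17->5.5, 19->7, 22->8, 29->9, 30->10.5, 30->10.5, 34->12
Step 2: Rank sum for X: R1 = 1 + 2 + 3.5 + 5.5 + 7 + 10.5 = 29.5.
Step 3: U_X = R1 - n1(n1+1)/2 = 29.5 - 6*7/2 = 29.5 - 21 = 8.5.
       U_Y = n1*n2 - U_X = 36 - 8.5 = 27.5.
Step 4: Ties are present, so use the tie-corrected normal approximation (with continuity correction) for the p-value.
Step 5: p-value = 0.147401; compare to alpha = 0.05. fail to reject H0.

U_X = 8.5, p = 0.147401, fail to reject H0 at alpha = 0.05.


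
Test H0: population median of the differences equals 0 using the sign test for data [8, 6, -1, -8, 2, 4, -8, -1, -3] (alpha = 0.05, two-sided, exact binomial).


Step 1: Discard zero differences. Original n = 9; n_eff = number of nonzero differences = 9.
Nonzero differences (with sign): +8, +6, -1, -8, +2, +4, -8, -1, -3
Step 2: Count signs: positive = 4, negative = 5.
Step 3: Under H0: P(positive) = 0.5, so the number of positives S ~ Bin(9, 0.5).
Step 4: Two-sided exact p-value = sum of Bin(9,0.5) probabilities at or below the observed probability = 1.000000.
Step 5: alpha = 0.05. fail to reject H0.

n_eff = 9, pos = 4, neg = 5, p = 1.000000, fail to reject H0.


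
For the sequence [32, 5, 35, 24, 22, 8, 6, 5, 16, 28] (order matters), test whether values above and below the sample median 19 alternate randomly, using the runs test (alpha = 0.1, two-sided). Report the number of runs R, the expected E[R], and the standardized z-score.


Step 1: Compute median = 19; label A = above, B = below.
Labels in order: ABAAABBBBA  (n_A = 5, n_B = 5)
Step 2: Count runs R = 5.
Step 3: Under H0 (random ordering), E[R] = 2*n_A*n_B/(n_A+n_B) + 1 = 2*5*5/10 + 1 = 6.0000.
        Var[R] = 2*n_A*n_B*(2*n_A*n_B - n_A - n_B) / ((n_A+n_B)^2 * (n_A+n_B-1)) = 2000/900 = 2.2222.
        SD[R] = 1.4907.
Step 4: Continuity-corrected z = (R + 0.5 - E[R]) / SD[R] = (5 + 0.5 - 6.0000) / 1.4907 = -0.3354.
Step 5: Two-sided p-value via normal approximation = 2*(1 - Phi(|z|)) = 0.737316.
Step 6: alpha = 0.1. fail to reject H0.

R = 5, z = -0.3354, p = 0.737316, fail to reject H0.


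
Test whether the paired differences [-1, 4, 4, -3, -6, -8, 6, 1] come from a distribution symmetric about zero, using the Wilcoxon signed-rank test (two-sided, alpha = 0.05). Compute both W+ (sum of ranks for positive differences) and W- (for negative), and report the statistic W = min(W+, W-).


Step 1: Drop any zero differences (none here) and take |d_i|.
|d| = [1, 4, 4, 3, 6, 8, 6, 1]
Step 2: Midrank |d_i| (ties get averaged ranks).
ranks: |1|->1.5, |4|->4.5, |4|->4.5, |3|->3, |6|->6.5, |8|->8, |6|->6.5, |1|->1.5
Step 3: Attach original signs; sum ranks with positive sign and with negative sign.
W+ = 4.5 + 4.5 + 6.5 + 1.5 = 17
W- = 1.5 + 3 + 6.5 + 8 = 19
(Check: W+ + W- = 36 should equal n(n+1)/2 = 36.)
Step 4: Test statistic W = min(W+, W-) = 17.
Step 5: Ties in |d|, so use the tie-corrected normal approximation.
        E[W] = n(n+1)/4 = 8*9/4 = 18.
        Tie groups: |d|=1 (t=2), |d|=4 (t=2), |d|=6 (t=2); sum(t^3 - t) = 18.
        Var[W] = n(n+1)(2n+1)/24 - sum(t^3-t)/48 = 1224/24 - 18/48 = 50.625.
        z = (W - E[W]) / sqrt(Var[W]) = (17 - 18) / 7.1151 = -0.1405.
        Two-sided p = 2*Phi(z) = 0.888229.
Step 6: alpha = 0.05. fail to reject H0.

W+ = 17, W- = 19, W = min = 17, p = 0.888229, fail to reject H0.


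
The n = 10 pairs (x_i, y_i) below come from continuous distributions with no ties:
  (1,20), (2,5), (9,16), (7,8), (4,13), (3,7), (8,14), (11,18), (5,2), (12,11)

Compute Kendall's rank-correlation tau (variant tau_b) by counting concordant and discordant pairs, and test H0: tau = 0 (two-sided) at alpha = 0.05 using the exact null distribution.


Step 1: Enumerate the 45 unordered pairs (i,j) with i<j and classify each by sign(x_j-x_i) * sign(y_j-y_i).
  (1,2):dx=+1,dy=-15->D; (1,3):dx=+8,dy=-4->D; (1,4):dx=+6,dy=-12->D; (1,5):dx=+3,dy=-7->D
  (1,6):dx=+2,dy=-13->D; (1,7):dx=+7,dy=-6->D; (1,8):dx=+10,dy=-2->D; (1,9):dx=+4,dy=-18->D
  (1,10):dx=+11,dy=-9->D; (2,3):dx=+7,dy=+11->C; (2,4):dx=+5,dy=+3->C; (2,5):dx=+2,dy=+8->C
  (2,6):dx=+1,dy=+2->C; (2,7):dx=+6,dy=+9->C; (2,8):dx=+9,dy=+13->C; (2,9):dx=+3,dy=-3->D
  (2,10):dx=+10,dy=+6->C; (3,4):dx=-2,dy=-8->C; (3,5):dx=-5,dy=-3->C; (3,6):dx=-6,dy=-9->C
  (3,7):dx=-1,dy=-2->C; (3,8):dx=+2,dy=+2->C; (3,9):dx=-4,dy=-14->C; (3,10):dx=+3,dy=-5->D
  (4,5):dx=-3,dy=+5->D; (4,6):dx=-4,dy=-1->C; (4,7):dx=+1,dy=+6->C; (4,8):dx=+4,dy=+10->C
  (4,9):dx=-2,dy=-6->C; (4,10):dx=+5,dy=+3->C; (5,6):dx=-1,dy=-6->C; (5,7):dx=+4,dy=+1->C
  (5,8):dx=+7,dy=+5->C; (5,9):dx=+1,dy=-11->D; (5,10):dx=+8,dy=-2->D; (6,7):dx=+5,dy=+7->C
  (6,8):dx=+8,dy=+11->C; (6,9):dx=+2,dy=-5->D; (6,10):dx=+9,dy=+4->C; (7,8):dx=+3,dy=+4->C
  (7,9):dx=-3,dy=-12->C; (7,10):dx=+4,dy=-3->D; (8,9):dx=-6,dy=-16->C; (8,10):dx=+1,dy=-7->D
  (9,10):dx=+7,dy=+9->C
Step 2: C = 28, D = 17, total pairs = 45.
Step 3: tau = (C - D)/(n(n-1)/2) = (28 - 17)/45 = 0.244444.
Step 4: Exact two-sided p-value (enumerate n! = 3628800 permutations of y under H0): p = 0.380720.
Step 5: alpha = 0.05. fail to reject H0.

tau_b = 0.2444 (C=28, D=17), p = 0.380720, fail to reject H0.


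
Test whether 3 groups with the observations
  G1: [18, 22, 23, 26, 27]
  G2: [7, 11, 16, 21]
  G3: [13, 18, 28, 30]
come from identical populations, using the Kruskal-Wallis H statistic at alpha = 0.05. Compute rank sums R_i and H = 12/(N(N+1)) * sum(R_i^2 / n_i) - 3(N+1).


Step 1: Combine all N = 13 observations and assign midranks.
sorted (value, group, rank): (7,G2,1), (11,G2,2), (13,G3,3), (16,G2,4), (18,G1,5.5), (18,G3,5.5), (21,G2,7), (22,G1,8), (23,G1,9), (26,G1,10), (27,G1,11), (28,G3,12), (30,G3,13)
Step 2: Sum ranks within each group.
R_1 = 43.5 (n_1 = 5)
R_2 = 14 (n_2 = 4)
R_3 = 33.5 (n_3 = 4)
Step 3: H = 12/(N(N+1)) * sum(R_i^2/n_i) - 3(N+1)
     = 12/(13*14) * (43.5^2/5 + 14^2/4 + 33.5^2/4) - 3*14
     = 0.065934 * 708.013 - 42
     = 4.682143.
Step 4: Ties present; correction factor C = 1 - 6/(13^3 - 13) = 0.997253. Corrected H = 4.682143 / 0.997253 = 4.695041.
Step 5: Under H0, H ~ chi^2(2); p-value = 0.095606.
Step 6: alpha = 0.05. fail to reject H0.

H = 4.6950, df = 2, p = 0.095606, fail to reject H0.


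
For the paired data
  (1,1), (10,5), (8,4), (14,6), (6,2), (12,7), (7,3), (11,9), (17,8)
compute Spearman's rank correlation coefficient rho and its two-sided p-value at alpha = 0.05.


Step 1: Rank x and y separately (midranks; no ties here).
rank(x): 1->1, 10->5, 8->4, 14->8, 6->2, 12->7, 7->3, 11->6, 17->9
rank(y): 1->1, 5->5, 4->4, 6->6, 2->2, 7->7, 3->3, 9->9, 8->8
Step 2: d_i = R_x(i) - R_y(i); compute d_i^2.
  (1-1)^2=0, (5-5)^2=0, (4-4)^2=0, (8-6)^2=4, (2-2)^2=0, (7-7)^2=0, (3-3)^2=0, (6-9)^2=9, (9-8)^2=1
sum(d^2) = 14.
Step 3: rho = 1 - 6*14 / (9*(9^2 - 1)) = 1 - 84/720 = 0.883333.
Step 4: Under H0, t = rho * sqrt((n-2)/(1-rho^2)) = 4.9858 ~ t(7).
Step 5: Two-sided p-value from the t-distribution with 7 df = 0.001591.
Step 6: alpha = 0.05. reject H0.

rho = 0.8833, p = 0.001591, reject H0 at alpha = 0.05.


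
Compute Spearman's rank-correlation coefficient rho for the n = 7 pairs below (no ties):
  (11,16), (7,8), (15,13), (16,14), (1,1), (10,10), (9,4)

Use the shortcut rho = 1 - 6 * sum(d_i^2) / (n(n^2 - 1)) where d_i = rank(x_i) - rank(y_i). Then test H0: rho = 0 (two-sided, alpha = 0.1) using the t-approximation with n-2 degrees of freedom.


Step 1: Rank x and y separately (midranks; no ties here).
rank(x): 11->5, 7->2, 15->6, 16->7, 1->1, 10->4, 9->3
rank(y): 16->7, 8->3, 13->5, 14->6, 1->1, 10->4, 4->2
Step 2: d_i = R_x(i) - R_y(i); compute d_i^2.
  (5-7)^2=4, (2-3)^2=1, (6-5)^2=1, (7-6)^2=1, (1-1)^2=0, (4-4)^2=0, (3-2)^2=1
sum(d^2) = 8.
Step 3: rho = 1 - 6*8 / (7*(7^2 - 1)) = 1 - 48/336 = 0.857143.
Step 4: Under H0, t = rho * sqrt((n-2)/(1-rho^2)) = 3.7210 ~ t(5).
Step 5: Two-sided p-value from the t-distribution with 5 df = 0.013697.
Step 6: alpha = 0.1. reject H0.

rho = 0.8571, p = 0.013697, reject H0 at alpha = 0.1.


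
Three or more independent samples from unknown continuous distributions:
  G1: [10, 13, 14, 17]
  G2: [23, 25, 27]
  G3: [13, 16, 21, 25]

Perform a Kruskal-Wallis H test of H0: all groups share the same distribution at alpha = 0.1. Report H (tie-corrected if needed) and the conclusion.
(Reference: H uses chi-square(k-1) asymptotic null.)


Step 1: Combine all N = 11 observations and assign midranks.
sorted (value, group, rank): (10,G1,1), (13,G1,2.5), (13,G3,2.5), (14,G1,4), (16,G3,5), (17,G1,6), (21,G3,7), (23,G2,8), (25,G2,9.5), (25,G3,9.5), (27,G2,11)
Step 2: Sum ranks within each group.
R_1 = 13.5 (n_1 = 4)
R_2 = 28.5 (n_2 = 3)
R_3 = 24 (n_3 = 4)
Step 3: H = 12/(N(N+1)) * sum(R_i^2/n_i) - 3(N+1)
     = 12/(11*12) * (13.5^2/4 + 28.5^2/3 + 24^2/4) - 3*12
     = 0.090909 * 460.312 - 36
     = 5.846591.
Step 4: Ties present; correction factor C = 1 - 12/(11^3 - 11) = 0.990909. Corrected H = 5.846591 / 0.990909 = 5.900229.
Step 5: Under H0, H ~ chi^2(2); p-value = 0.052334.
Step 6: alpha = 0.1. reject H0.

H = 5.9002, df = 2, p = 0.052334, reject H0.


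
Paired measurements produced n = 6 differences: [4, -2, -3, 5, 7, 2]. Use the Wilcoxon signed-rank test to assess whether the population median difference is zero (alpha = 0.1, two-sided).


Step 1: Drop any zero differences (none here) and take |d_i|.
|d| = [4, 2, 3, 5, 7, 2]
Step 2: Midrank |d_i| (ties get averaged ranks).
ranks: |4|->4, |2|->1.5, |3|->3, |5|->5, |7|->6, |2|->1.5
Step 3: Attach original signs; sum ranks with positive sign and with negative sign.
W+ = 4 + 5 + 6 + 1.5 = 16.5
W- = 1.5 + 3 = 4.5
(Check: W+ + W- = 21 should equal n(n+1)/2 = 21.)
Step 4: Test statistic W = min(W+, W-) = 4.5.
Step 5: Ties in |d|, so use the tie-corrected normal approximation.
        E[W] = n(n+1)/4 = 6*7/4 = 10.5.
        Tie groups: |d|=2 (t=2); sum(t^3 - t) = 6.
        Var[W] = n(n+1)(2n+1)/24 - sum(t^3-t)/48 = 546/24 - 6/48 = 22.625.
        z = (W - E[W]) / sqrt(Var[W]) = (4.5 - 10.5) / 4.7566 = -1.2614.
        Two-sided p = 2*Phi(z) = 0.207160.
Step 6: alpha = 0.1. fail to reject H0.

W+ = 16.5, W- = 4.5, W = min = 4.5, p = 0.207160, fail to reject H0.


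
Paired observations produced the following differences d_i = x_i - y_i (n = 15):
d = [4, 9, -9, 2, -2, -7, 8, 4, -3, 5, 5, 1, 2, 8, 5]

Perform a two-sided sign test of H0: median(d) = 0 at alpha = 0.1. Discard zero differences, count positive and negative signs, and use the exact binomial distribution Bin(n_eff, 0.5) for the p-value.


Step 1: Discard zero differences. Original n = 15; n_eff = number of nonzero differences = 15.
Nonzero differences (with sign): +4, +9, -9, +2, -2, -7, +8, +4, -3, +5, +5, +1, +2, +8, +5
Step 2: Count signs: positive = 11, negative = 4.
Step 3: Under H0: P(positive) = 0.5, so the number of positives S ~ Bin(15, 0.5).
Step 4: Two-sided exact p-value = sum of Bin(15,0.5) probabilities at or below the observed probability = 0.118469.
Step 5: alpha = 0.1. fail to reject H0.

n_eff = 15, pos = 11, neg = 4, p = 0.118469, fail to reject H0.


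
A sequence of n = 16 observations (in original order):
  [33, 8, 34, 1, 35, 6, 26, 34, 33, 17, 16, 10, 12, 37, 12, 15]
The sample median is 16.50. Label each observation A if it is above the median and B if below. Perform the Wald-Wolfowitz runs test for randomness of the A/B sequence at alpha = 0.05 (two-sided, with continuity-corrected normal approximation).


Step 1: Compute median = 16.50; label A = above, B = below.
Labels in order: ABABABAAAABBBABB  (n_A = 8, n_B = 8)
Step 2: Count runs R = 10.
Step 3: Under H0 (random ordering), E[R] = 2*n_A*n_B/(n_A+n_B) + 1 = 2*8*8/16 + 1 = 9.0000.
        Var[R] = 2*n_A*n_B*(2*n_A*n_B - n_A - n_B) / ((n_A+n_B)^2 * (n_A+n_B-1)) = 14336/3840 = 3.7333.
        SD[R] = 1.9322.
Step 4: Continuity-corrected z = (R - 0.5 - E[R]) / SD[R] = (10 - 0.5 - 9.0000) / 1.9322 = 0.2588.
Step 5: Two-sided p-value via normal approximation = 2*(1 - Phi(|z|)) = 0.795809.
Step 6: alpha = 0.05. fail to reject H0.

R = 10, z = 0.2588, p = 0.795809, fail to reject H0.


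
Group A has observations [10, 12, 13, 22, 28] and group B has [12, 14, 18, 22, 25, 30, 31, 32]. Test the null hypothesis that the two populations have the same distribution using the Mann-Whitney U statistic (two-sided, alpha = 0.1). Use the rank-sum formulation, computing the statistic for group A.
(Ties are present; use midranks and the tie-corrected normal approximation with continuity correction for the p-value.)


Step 1: Combine and sort all 13 observations; assign midranks.
sorted (value, group): (10,X), (12,X), (12,Y), (13,X), (14,Y), (18,Y), (22,X), (22,Y), (25,Y), (28,X), (30,Y), (31,Y), (32,Y)
ranks: 10->1, 12->2.5, 12->2.5, 13->4, 14->5, 18->6, 22->7.5, 22->7.5, 25->9, 28->10, 30->11, 31->12, 32->13
Step 2: Rank sum for X: R1 = 1 + 2.5 + 4 + 7.5 + 10 = 25.
Step 3: U_X = R1 - n1(n1+1)/2 = 25 - 5*6/2 = 25 - 15 = 10.
       U_Y = n1*n2 - U_X = 40 - 10 = 30.
Step 4: Ties are present, so use the tie-corrected normal approximation (with continuity correction) for the p-value.
Step 5: p-value = 0.163169; compare to alpha = 0.1. fail to reject H0.

U_X = 10, p = 0.163169, fail to reject H0 at alpha = 0.1.


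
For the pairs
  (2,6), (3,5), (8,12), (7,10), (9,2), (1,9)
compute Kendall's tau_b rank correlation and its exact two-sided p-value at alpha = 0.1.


Step 1: Enumerate the 15 unordered pairs (i,j) with i<j and classify each by sign(x_j-x_i) * sign(y_j-y_i).
  (1,2):dx=+1,dy=-1->D; (1,3):dx=+6,dy=+6->C; (1,4):dx=+5,dy=+4->C; (1,5):dx=+7,dy=-4->D
  (1,6):dx=-1,dy=+3->D; (2,3):dx=+5,dy=+7->C; (2,4):dx=+4,dy=+5->C; (2,5):dx=+6,dy=-3->D
  (2,6):dx=-2,dy=+4->D; (3,4):dx=-1,dy=-2->C; (3,5):dx=+1,dy=-10->D; (3,6):dx=-7,dy=-3->C
  (4,5):dx=+2,dy=-8->D; (4,6):dx=-6,dy=-1->C; (5,6):dx=-8,dy=+7->D
Step 2: C = 7, D = 8, total pairs = 15.
Step 3: tau = (C - D)/(n(n-1)/2) = (7 - 8)/15 = -0.066667.
Step 4: Exact two-sided p-value (enumerate n! = 720 permutations of y under H0): p = 1.000000.
Step 5: alpha = 0.1. fail to reject H0.

tau_b = -0.0667 (C=7, D=8), p = 1.000000, fail to reject H0.


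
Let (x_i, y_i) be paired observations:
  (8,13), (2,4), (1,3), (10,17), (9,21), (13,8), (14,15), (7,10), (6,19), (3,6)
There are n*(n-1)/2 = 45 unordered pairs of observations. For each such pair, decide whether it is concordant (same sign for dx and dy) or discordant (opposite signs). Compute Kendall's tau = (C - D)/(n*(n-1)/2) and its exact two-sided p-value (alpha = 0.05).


Step 1: Enumerate the 45 unordered pairs (i,j) with i<j and classify each by sign(x_j-x_i) * sign(y_j-y_i).
  (1,2):dx=-6,dy=-9->C; (1,3):dx=-7,dy=-10->C; (1,4):dx=+2,dy=+4->C; (1,5):dx=+1,dy=+8->C
  (1,6):dx=+5,dy=-5->D; (1,7):dx=+6,dy=+2->C; (1,8):dx=-1,dy=-3->C; (1,9):dx=-2,dy=+6->D
  (1,10):dx=-5,dy=-7->C; (2,3):dx=-1,dy=-1->C; (2,4):dx=+8,dy=+13->C; (2,5):dx=+7,dy=+17->C
  (2,6):dx=+11,dy=+4->C; (2,7):dx=+12,dy=+11->C; (2,8):dx=+5,dy=+6->C; (2,9):dx=+4,dy=+15->C
  (2,10):dx=+1,dy=+2->C; (3,4):dx=+9,dy=+14->C; (3,5):dx=+8,dy=+18->C; (3,6):dx=+12,dy=+5->C
  (3,7):dx=+13,dy=+12->C; (3,8):dx=+6,dy=+7->C; (3,9):dx=+5,dy=+16->C; (3,10):dx=+2,dy=+3->C
  (4,5):dx=-1,dy=+4->D; (4,6):dx=+3,dy=-9->D; (4,7):dx=+4,dy=-2->D; (4,8):dx=-3,dy=-7->C
  (4,9):dx=-4,dy=+2->D; (4,10):dx=-7,dy=-11->C; (5,6):dx=+4,dy=-13->D; (5,7):dx=+5,dy=-6->D
  (5,8):dx=-2,dy=-11->C; (5,9):dx=-3,dy=-2->C; (5,10):dx=-6,dy=-15->C; (6,7):dx=+1,dy=+7->C
  (6,8):dx=-6,dy=+2->D; (6,9):dx=-7,dy=+11->D; (6,10):dx=-10,dy=-2->C; (7,8):dx=-7,dy=-5->C
  (7,9):dx=-8,dy=+4->D; (7,10):dx=-11,dy=-9->C; (8,9):dx=-1,dy=+9->D; (8,10):dx=-4,dy=-4->C
  (9,10):dx=-3,dy=-13->C
Step 2: C = 33, D = 12, total pairs = 45.
Step 3: tau = (C - D)/(n(n-1)/2) = (33 - 12)/45 = 0.466667.
Step 4: Exact two-sided p-value (enumerate n! = 3628800 permutations of y under H0): p = 0.072550.
Step 5: alpha = 0.05. fail to reject H0.

tau_b = 0.4667 (C=33, D=12), p = 0.072550, fail to reject H0.


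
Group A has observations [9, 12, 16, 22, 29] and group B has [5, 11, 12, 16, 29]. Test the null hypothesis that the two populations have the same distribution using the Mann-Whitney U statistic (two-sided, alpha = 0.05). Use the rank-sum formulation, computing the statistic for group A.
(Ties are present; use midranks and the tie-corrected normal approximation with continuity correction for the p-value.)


Step 1: Combine and sort all 10 observations; assign midranks.
sorted (value, group): (5,Y), (9,X), (11,Y), (12,X), (12,Y), (16,X), (16,Y), (22,X), (29,X), (29,Y)
ranks: 5->1, 9->2, 11->3, 12->4.5, 12->4.5, 16->6.5, 16->6.5, 22->8, 29->9.5, 29->9.5
Step 2: Rank sum for X: R1 = 2 + 4.5 + 6.5 + 8 + 9.5 = 30.5.
Step 3: U_X = R1 - n1(n1+1)/2 = 30.5 - 5*6/2 = 30.5 - 15 = 15.5.
       U_Y = n1*n2 - U_X = 25 - 15.5 = 9.5.
Step 4: Ties are present, so use the tie-corrected normal approximation (with continuity correction) for the p-value.
Step 5: p-value = 0.598161; compare to alpha = 0.05. fail to reject H0.

U_X = 15.5, p = 0.598161, fail to reject H0 at alpha = 0.05.


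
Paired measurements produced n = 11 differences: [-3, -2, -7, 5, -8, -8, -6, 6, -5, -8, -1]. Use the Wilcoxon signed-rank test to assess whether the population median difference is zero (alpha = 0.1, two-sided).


Step 1: Drop any zero differences (none here) and take |d_i|.
|d| = [3, 2, 7, 5, 8, 8, 6, 6, 5, 8, 1]
Step 2: Midrank |d_i| (ties get averaged ranks).
ranks: |3|->3, |2|->2, |7|->8, |5|->4.5, |8|->10, |8|->10, |6|->6.5, |6|->6.5, |5|->4.5, |8|->10, |1|->1
Step 3: Attach original signs; sum ranks with positive sign and with negative sign.
W+ = 4.5 + 6.5 = 11
W- = 3 + 2 + 8 + 10 + 10 + 6.5 + 4.5 + 10 + 1 = 55
(Check: W+ + W- = 66 should equal n(n+1)/2 = 66.)
Step 4: Test statistic W = min(W+, W-) = 11.
Step 5: Ties in |d|, so use the tie-corrected normal approximation.
        E[W] = n(n+1)/4 = 11*12/4 = 33.
        Tie groups: |d|=5 (t=2), |d|=6 (t=2), |d|=8 (t=3); sum(t^3 - t) = 36.
        Var[W] = n(n+1)(2n+1)/24 - sum(t^3-t)/48 = 3036/24 - 36/48 = 125.75.
        z = (W - E[W]) / sqrt(Var[W]) = (11 - 33) / 11.2138 = -1.9619.
        Two-sided p = 2*Phi(z) = 0.049778.
Step 6: alpha = 0.1. reject H0.

W+ = 11, W- = 55, W = min = 11, p = 0.049778, reject H0.


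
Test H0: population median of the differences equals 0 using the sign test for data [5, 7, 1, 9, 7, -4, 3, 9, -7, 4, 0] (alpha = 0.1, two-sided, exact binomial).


Step 1: Discard zero differences. Original n = 11; n_eff = number of nonzero differences = 10.
Nonzero differences (with sign): +5, +7, +1, +9, +7, -4, +3, +9, -7, +4
Step 2: Count signs: positive = 8, negative = 2.
Step 3: Under H0: P(positive) = 0.5, so the number of positives S ~ Bin(10, 0.5).
Step 4: Two-sided exact p-value = sum of Bin(10,0.5) probabilities at or below the observed probability = 0.109375.
Step 5: alpha = 0.1. fail to reject H0.

n_eff = 10, pos = 8, neg = 2, p = 0.109375, fail to reject H0.


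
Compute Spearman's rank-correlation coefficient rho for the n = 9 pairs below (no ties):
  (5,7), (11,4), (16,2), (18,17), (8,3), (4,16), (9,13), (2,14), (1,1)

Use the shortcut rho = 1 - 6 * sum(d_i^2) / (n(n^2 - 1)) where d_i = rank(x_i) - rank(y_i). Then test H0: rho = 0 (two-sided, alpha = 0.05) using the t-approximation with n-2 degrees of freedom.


Step 1: Rank x and y separately (midranks; no ties here).
rank(x): 5->4, 11->7, 16->8, 18->9, 8->5, 4->3, 9->6, 2->2, 1->1
rank(y): 7->5, 4->4, 2->2, 17->9, 3->3, 16->8, 13->6, 14->7, 1->1
Step 2: d_i = R_x(i) - R_y(i); compute d_i^2.
  (4-5)^2=1, (7-4)^2=9, (8-2)^2=36, (9-9)^2=0, (5-3)^2=4, (3-8)^2=25, (6-6)^2=0, (2-7)^2=25, (1-1)^2=0
sum(d^2) = 100.
Step 3: rho = 1 - 6*100 / (9*(9^2 - 1)) = 1 - 600/720 = 0.166667.
Step 4: Under H0, t = rho * sqrt((n-2)/(1-rho^2)) = 0.4472 ~ t(7).
Step 5: Two-sided p-value from the t-distribution with 7 df = 0.668231.
Step 6: alpha = 0.05. fail to reject H0.

rho = 0.1667, p = 0.668231, fail to reject H0 at alpha = 0.05.


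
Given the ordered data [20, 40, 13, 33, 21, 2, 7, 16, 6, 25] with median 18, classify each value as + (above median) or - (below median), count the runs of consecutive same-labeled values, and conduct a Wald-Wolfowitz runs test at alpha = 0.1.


Step 1: Compute median = 18; label A = above, B = below.
Labels in order: AABAABBBBA  (n_A = 5, n_B = 5)
Step 2: Count runs R = 5.
Step 3: Under H0 (random ordering), E[R] = 2*n_A*n_B/(n_A+n_B) + 1 = 2*5*5/10 + 1 = 6.0000.
        Var[R] = 2*n_A*n_B*(2*n_A*n_B - n_A - n_B) / ((n_A+n_B)^2 * (n_A+n_B-1)) = 2000/900 = 2.2222.
        SD[R] = 1.4907.
Step 4: Continuity-corrected z = (R + 0.5 - E[R]) / SD[R] = (5 + 0.5 - 6.0000) / 1.4907 = -0.3354.
Step 5: Two-sided p-value via normal approximation = 2*(1 - Phi(|z|)) = 0.737316.
Step 6: alpha = 0.1. fail to reject H0.

R = 5, z = -0.3354, p = 0.737316, fail to reject H0.


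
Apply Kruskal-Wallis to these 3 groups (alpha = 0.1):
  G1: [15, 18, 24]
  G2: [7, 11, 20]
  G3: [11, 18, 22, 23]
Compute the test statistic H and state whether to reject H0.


Step 1: Combine all N = 10 observations and assign midranks.
sorted (value, group, rank): (7,G2,1), (11,G2,2.5), (11,G3,2.5), (15,G1,4), (18,G1,5.5), (18,G3,5.5), (20,G2,7), (22,G3,8), (23,G3,9), (24,G1,10)
Step 2: Sum ranks within each group.
R_1 = 19.5 (n_1 = 3)
R_2 = 10.5 (n_2 = 3)
R_3 = 25 (n_3 = 4)
Step 3: H = 12/(N(N+1)) * sum(R_i^2/n_i) - 3(N+1)
     = 12/(10*11) * (19.5^2/3 + 10.5^2/3 + 25^2/4) - 3*11
     = 0.109091 * 319.75 - 33
     = 1.881818.
Step 4: Ties present; correction factor C = 1 - 12/(10^3 - 10) = 0.987879. Corrected H = 1.881818 / 0.987879 = 1.904908.
Step 5: Under H0, H ~ chi^2(2); p-value = 0.385793.
Step 6: alpha = 0.1. fail to reject H0.

H = 1.9049, df = 2, p = 0.385793, fail to reject H0.


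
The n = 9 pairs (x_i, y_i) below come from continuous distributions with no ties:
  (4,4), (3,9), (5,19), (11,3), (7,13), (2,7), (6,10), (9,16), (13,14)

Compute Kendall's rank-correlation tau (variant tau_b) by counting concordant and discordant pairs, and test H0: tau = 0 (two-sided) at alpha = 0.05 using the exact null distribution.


Step 1: Enumerate the 36 unordered pairs (i,j) with i<j and classify each by sign(x_j-x_i) * sign(y_j-y_i).
  (1,2):dx=-1,dy=+5->D; (1,3):dx=+1,dy=+15->C; (1,4):dx=+7,dy=-1->D; (1,5):dx=+3,dy=+9->C
  (1,6):dx=-2,dy=+3->D; (1,7):dx=+2,dy=+6->C; (1,8):dx=+5,dy=+12->C; (1,9):dx=+9,dy=+10->C
  (2,3):dx=+2,dy=+10->C; (2,4):dx=+8,dy=-6->D; (2,5):dx=+4,dy=+4->C; (2,6):dx=-1,dy=-2->C
  (2,7):dx=+3,dy=+1->C; (2,8):dx=+6,dy=+7->C; (2,9):dx=+10,dy=+5->C; (3,4):dx=+6,dy=-16->D
  (3,5):dx=+2,dy=-6->D; (3,6):dx=-3,dy=-12->C; (3,7):dx=+1,dy=-9->D; (3,8):dx=+4,dy=-3->D
  (3,9):dx=+8,dy=-5->D; (4,5):dx=-4,dy=+10->D; (4,6):dx=-9,dy=+4->D; (4,7):dx=-5,dy=+7->D
  (4,8):dx=-2,dy=+13->D; (4,9):dx=+2,dy=+11->C; (5,6):dx=-5,dy=-6->C; (5,7):dx=-1,dy=-3->C
  (5,8):dx=+2,dy=+3->C; (5,9):dx=+6,dy=+1->C; (6,7):dx=+4,dy=+3->C; (6,8):dx=+7,dy=+9->C
  (6,9):dx=+11,dy=+7->C; (7,8):dx=+3,dy=+6->C; (7,9):dx=+7,dy=+4->C; (8,9):dx=+4,dy=-2->D
Step 2: C = 22, D = 14, total pairs = 36.
Step 3: tau = (C - D)/(n(n-1)/2) = (22 - 14)/36 = 0.222222.
Step 4: Exact two-sided p-value (enumerate n! = 362880 permutations of y under H0): p = 0.476709.
Step 5: alpha = 0.05. fail to reject H0.

tau_b = 0.2222 (C=22, D=14), p = 0.476709, fail to reject H0.


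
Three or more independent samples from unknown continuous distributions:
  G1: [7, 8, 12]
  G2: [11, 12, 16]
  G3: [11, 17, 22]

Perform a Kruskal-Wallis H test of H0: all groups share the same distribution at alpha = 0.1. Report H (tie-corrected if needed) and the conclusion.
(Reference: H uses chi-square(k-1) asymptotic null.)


Step 1: Combine all N = 9 observations and assign midranks.
sorted (value, group, rank): (7,G1,1), (8,G1,2), (11,G2,3.5), (11,G3,3.5), (12,G1,5.5), (12,G2,5.5), (16,G2,7), (17,G3,8), (22,G3,9)
Step 2: Sum ranks within each group.
R_1 = 8.5 (n_1 = 3)
R_2 = 16 (n_2 = 3)
R_3 = 20.5 (n_3 = 3)
Step 3: H = 12/(N(N+1)) * sum(R_i^2/n_i) - 3(N+1)
     = 12/(9*10) * (8.5^2/3 + 16^2/3 + 20.5^2/3) - 3*10
     = 0.133333 * 249.5 - 30
     = 3.266667.
Step 4: Ties present; correction factor C = 1 - 12/(9^3 - 9) = 0.983333. Corrected H = 3.266667 / 0.983333 = 3.322034.
Step 5: Under H0, H ~ chi^2(2); p-value = 0.189946.
Step 6: alpha = 0.1. fail to reject H0.

H = 3.3220, df = 2, p = 0.189946, fail to reject H0.


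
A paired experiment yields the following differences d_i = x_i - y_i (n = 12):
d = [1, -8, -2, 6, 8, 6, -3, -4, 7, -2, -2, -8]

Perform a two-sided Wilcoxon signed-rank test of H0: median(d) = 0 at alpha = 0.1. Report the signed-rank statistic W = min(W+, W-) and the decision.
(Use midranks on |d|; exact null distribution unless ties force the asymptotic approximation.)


Step 1: Drop any zero differences (none here) and take |d_i|.
|d| = [1, 8, 2, 6, 8, 6, 3, 4, 7, 2, 2, 8]
Step 2: Midrank |d_i| (ties get averaged ranks).
ranks: |1|->1, |8|->11, |2|->3, |6|->7.5, |8|->11, |6|->7.5, |3|->5, |4|->6, |7|->9, |2|->3, |2|->3, |8|->11
Step 3: Attach original signs; sum ranks with positive sign and with negative sign.
W+ = 1 + 7.5 + 11 + 7.5 + 9 = 36
W- = 11 + 3 + 5 + 6 + 3 + 3 + 11 = 42
(Check: W+ + W- = 78 should equal n(n+1)/2 = 78.)
Step 4: Test statistic W = min(W+, W-) = 36.
Step 5: Ties in |d|, so use the tie-corrected normal approximation.
        E[W] = n(n+1)/4 = 12*13/4 = 39.
        Tie groups: |d|=2 (t=3), |d|=6 (t=2), |d|=8 (t=3); sum(t^3 - t) = 54.
        Var[W] = n(n+1)(2n+1)/24 - sum(t^3-t)/48 = 3900/24 - 54/48 = 161.375.
        z = (W - E[W]) / sqrt(Var[W]) = (36 - 39) / 12.7033 = -0.2362.
        Two-sided p = 2*Phi(z) = 0.813310.
Step 6: alpha = 0.1. fail to reject H0.

W+ = 36, W- = 42, W = min = 36, p = 0.813310, fail to reject H0.


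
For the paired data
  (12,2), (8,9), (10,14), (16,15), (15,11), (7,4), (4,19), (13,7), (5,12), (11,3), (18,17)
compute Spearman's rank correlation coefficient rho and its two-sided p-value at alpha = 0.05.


Step 1: Rank x and y separately (midranks; no ties here).
rank(x): 12->7, 8->4, 10->5, 16->10, 15->9, 7->3, 4->1, 13->8, 5->2, 11->6, 18->11
rank(y): 2->1, 9->5, 14->8, 15->9, 11->6, 4->3, 19->11, 7->4, 12->7, 3->2, 17->10
Step 2: d_i = R_x(i) - R_y(i); compute d_i^2.
  (7-1)^2=36, (4-5)^2=1, (5-8)^2=9, (10-9)^2=1, (9-6)^2=9, (3-3)^2=0, (1-11)^2=100, (8-4)^2=16, (2-7)^2=25, (6-2)^2=16, (11-10)^2=1
sum(d^2) = 214.
Step 3: rho = 1 - 6*214 / (11*(11^2 - 1)) = 1 - 1284/1320 = 0.027273.
Step 4: Under H0, t = rho * sqrt((n-2)/(1-rho^2)) = 0.0818 ~ t(9).
Step 5: Two-sided p-value from the t-distribution with 9 df = 0.936558.
Step 6: alpha = 0.05. fail to reject H0.

rho = 0.0273, p = 0.936558, fail to reject H0 at alpha = 0.05.


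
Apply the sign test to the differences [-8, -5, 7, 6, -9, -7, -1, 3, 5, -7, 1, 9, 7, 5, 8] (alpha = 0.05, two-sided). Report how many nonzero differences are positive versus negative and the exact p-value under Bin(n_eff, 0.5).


Step 1: Discard zero differences. Original n = 15; n_eff = number of nonzero differences = 15.
Nonzero differences (with sign): -8, -5, +7, +6, -9, -7, -1, +3, +5, -7, +1, +9, +7, +5, +8
Step 2: Count signs: positive = 9, negative = 6.
Step 3: Under H0: P(positive) = 0.5, so the number of positives S ~ Bin(15, 0.5).
Step 4: Two-sided exact p-value = sum of Bin(15,0.5) probabilities at or below the observed probability = 0.607239.
Step 5: alpha = 0.05. fail to reject H0.

n_eff = 15, pos = 9, neg = 6, p = 0.607239, fail to reject H0.


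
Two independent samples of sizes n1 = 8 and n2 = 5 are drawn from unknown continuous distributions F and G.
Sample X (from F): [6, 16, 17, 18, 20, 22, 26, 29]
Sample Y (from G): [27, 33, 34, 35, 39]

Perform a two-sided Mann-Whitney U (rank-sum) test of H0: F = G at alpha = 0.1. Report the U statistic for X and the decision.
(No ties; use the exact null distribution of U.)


Step 1: Combine and sort all 13 observations; assign midranks.
sorted (value, group): (6,X), (16,X), (17,X), (18,X), (20,X), (22,X), (26,X), (27,Y), (29,X), (33,Y), (34,Y), (35,Y), (39,Y)
ranks: 6->1, 16->2, 17->3, 18->4, 20->5, 22->6, 26->7, 27->8, 29->9, 33->10, 34->11, 35->12, 39->13
Step 2: Rank sum for X: R1 = 1 + 2 + 3 + 4 + 5 + 6 + 7 + 9 = 37.
Step 3: U_X = R1 - n1(n1+1)/2 = 37 - 8*9/2 = 37 - 36 = 1.
       U_Y = n1*n2 - U_X = 40 - 1 = 39.
Step 4: No ties, so the exact null distribution of U (based on enumerating the C(13,8) = 1287 equally likely rank assignments) gives the two-sided p-value.
Step 5: p-value = 0.003108; compare to alpha = 0.1. reject H0.

U_X = 1, p = 0.003108, reject H0 at alpha = 0.1.


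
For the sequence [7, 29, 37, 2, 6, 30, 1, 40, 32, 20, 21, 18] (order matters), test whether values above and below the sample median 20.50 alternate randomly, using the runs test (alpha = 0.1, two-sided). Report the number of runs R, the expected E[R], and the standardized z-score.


Step 1: Compute median = 20.50; label A = above, B = below.
Labels in order: BAABBABAABAB  (n_A = 6, n_B = 6)
Step 2: Count runs R = 9.
Step 3: Under H0 (random ordering), E[R] = 2*n_A*n_B/(n_A+n_B) + 1 = 2*6*6/12 + 1 = 7.0000.
        Var[R] = 2*n_A*n_B*(2*n_A*n_B - n_A - n_B) / ((n_A+n_B)^2 * (n_A+n_B-1)) = 4320/1584 = 2.7273.
        SD[R] = 1.6514.
Step 4: Continuity-corrected z = (R - 0.5 - E[R]) / SD[R] = (9 - 0.5 - 7.0000) / 1.6514 = 0.9083.
Step 5: Two-sided p-value via normal approximation = 2*(1 - Phi(|z|)) = 0.363722.
Step 6: alpha = 0.1. fail to reject H0.

R = 9, z = 0.9083, p = 0.363722, fail to reject H0.


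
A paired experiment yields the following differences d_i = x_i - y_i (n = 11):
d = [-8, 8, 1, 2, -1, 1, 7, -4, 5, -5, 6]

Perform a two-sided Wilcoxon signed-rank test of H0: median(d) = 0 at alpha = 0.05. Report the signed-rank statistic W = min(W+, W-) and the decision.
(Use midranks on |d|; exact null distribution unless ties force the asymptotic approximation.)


Step 1: Drop any zero differences (none here) and take |d_i|.
|d| = [8, 8, 1, 2, 1, 1, 7, 4, 5, 5, 6]
Step 2: Midrank |d_i| (ties get averaged ranks).
ranks: |8|->10.5, |8|->10.5, |1|->2, |2|->4, |1|->2, |1|->2, |7|->9, |4|->5, |5|->6.5, |5|->6.5, |6|->8
Step 3: Attach original signs; sum ranks with positive sign and with negative sign.
W+ = 10.5 + 2 + 4 + 2 + 9 + 6.5 + 8 = 42
W- = 10.5 + 2 + 5 + 6.5 = 24
(Check: W+ + W- = 66 should equal n(n+1)/2 = 66.)
Step 4: Test statistic W = min(W+, W-) = 24.
Step 5: Ties in |d|, so use the tie-corrected normal approximation.
        E[W] = n(n+1)/4 = 11*12/4 = 33.
        Tie groups: |d|=1 (t=3), |d|=5 (t=2), |d|=8 (t=2); sum(t^3 - t) = 36.
        Var[W] = n(n+1)(2n+1)/24 - sum(t^3-t)/48 = 3036/24 - 36/48 = 125.75.
        z = (W - E[W]) / sqrt(Var[W]) = (24 - 33) / 11.2138 = -0.8026.
        Two-sided p = 2*Phi(z) = 0.422217.
Step 6: alpha = 0.05. fail to reject H0.

W+ = 42, W- = 24, W = min = 24, p = 0.422217, fail to reject H0.


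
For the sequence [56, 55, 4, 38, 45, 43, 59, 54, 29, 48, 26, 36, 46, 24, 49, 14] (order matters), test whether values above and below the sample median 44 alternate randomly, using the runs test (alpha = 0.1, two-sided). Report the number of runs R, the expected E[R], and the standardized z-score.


Step 1: Compute median = 44; label A = above, B = below.
Labels in order: AABBABAABABBABAB  (n_A = 8, n_B = 8)
Step 2: Count runs R = 12.
Step 3: Under H0 (random ordering), E[R] = 2*n_A*n_B/(n_A+n_B) + 1 = 2*8*8/16 + 1 = 9.0000.
        Var[R] = 2*n_A*n_B*(2*n_A*n_B - n_A - n_B) / ((n_A+n_B)^2 * (n_A+n_B-1)) = 14336/3840 = 3.7333.
        SD[R] = 1.9322.
Step 4: Continuity-corrected z = (R - 0.5 - E[R]) / SD[R] = (12 - 0.5 - 9.0000) / 1.9322 = 1.2939.
Step 5: Two-sided p-value via normal approximation = 2*(1 - Phi(|z|)) = 0.195709.
Step 6: alpha = 0.1. fail to reject H0.

R = 12, z = 1.2939, p = 0.195709, fail to reject H0.


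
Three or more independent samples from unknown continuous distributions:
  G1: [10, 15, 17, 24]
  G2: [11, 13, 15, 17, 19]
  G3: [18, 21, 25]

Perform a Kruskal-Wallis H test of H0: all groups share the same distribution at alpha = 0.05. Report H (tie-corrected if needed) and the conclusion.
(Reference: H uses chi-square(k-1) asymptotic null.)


Step 1: Combine all N = 12 observations and assign midranks.
sorted (value, group, rank): (10,G1,1), (11,G2,2), (13,G2,3), (15,G1,4.5), (15,G2,4.5), (17,G1,6.5), (17,G2,6.5), (18,G3,8), (19,G2,9), (21,G3,10), (24,G1,11), (25,G3,12)
Step 2: Sum ranks within each group.
R_1 = 23 (n_1 = 4)
R_2 = 25 (n_2 = 5)
R_3 = 30 (n_3 = 3)
Step 3: H = 12/(N(N+1)) * sum(R_i^2/n_i) - 3(N+1)
     = 12/(12*13) * (23^2/4 + 25^2/5 + 30^2/3) - 3*13
     = 0.076923 * 557.25 - 39
     = 3.865385.
Step 4: Ties present; correction factor C = 1 - 12/(12^3 - 12) = 0.993007. Corrected H = 3.865385 / 0.993007 = 3.892606.
Step 5: Under H0, H ~ chi^2(2); p-value = 0.142801.
Step 6: alpha = 0.05. fail to reject H0.

H = 3.8926, df = 2, p = 0.142801, fail to reject H0.
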